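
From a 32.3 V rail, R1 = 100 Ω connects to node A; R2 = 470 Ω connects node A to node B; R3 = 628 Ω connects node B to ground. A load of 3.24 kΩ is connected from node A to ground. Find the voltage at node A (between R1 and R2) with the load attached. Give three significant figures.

V ≈ 28.8 V

Below node A the series string R2+R3 = 1098 Ω sits in parallel with the 3240 Ω load: 820.1 Ω.
V_A = 32.3 × 820.1/(100 + 820.1) = 28.8 V.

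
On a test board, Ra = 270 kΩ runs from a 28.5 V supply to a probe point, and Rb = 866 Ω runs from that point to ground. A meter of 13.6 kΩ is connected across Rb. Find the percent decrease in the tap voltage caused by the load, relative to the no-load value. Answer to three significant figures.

The divider's output (Thévenin) resistance is Ra‖Rb = 863.2 Ω.
Fractional drop under load = R_th/(R_th + R_L) = 863.2 / (863.2 + 13600) = 0.05968.
So the output falls by 5.97 %.

5.97 %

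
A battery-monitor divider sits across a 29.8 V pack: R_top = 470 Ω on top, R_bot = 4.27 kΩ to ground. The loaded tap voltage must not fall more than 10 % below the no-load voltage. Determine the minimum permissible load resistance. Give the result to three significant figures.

R_L(min) ≈ 3.81 kΩ

Output resistance R_th = R_top‖R_bot = (470 × 4270)/4740 = 423.4 Ω.
The fractional drop is R_th/(R_th + R_L); requiring this ≤ 0.100 gives R_L ≥ R_th(1/0.100 − 1) = 423.4 × 9.000 = 3.81 kΩ.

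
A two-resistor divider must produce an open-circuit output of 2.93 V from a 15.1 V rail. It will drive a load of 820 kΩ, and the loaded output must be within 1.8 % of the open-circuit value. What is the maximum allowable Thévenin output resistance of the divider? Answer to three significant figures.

Loading drop = R_th/(R_th + R_L) ≤ 0.0180, so R_th ≤ R_L · ε/(1−ε) = 820 kΩ × 0.0180/0.9820 = 15.0 kΩ.
(Any R1, R2 with R2/(R1+R2) = 0.194 and R1‖R2 ≤ 15.0 kΩ will meet the spec.)

R_th ≤ 15.0 kΩ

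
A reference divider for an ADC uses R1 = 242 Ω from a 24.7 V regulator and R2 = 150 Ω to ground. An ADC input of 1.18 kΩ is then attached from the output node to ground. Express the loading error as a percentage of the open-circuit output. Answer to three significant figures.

7.28 %

The divider's output (Thévenin) resistance is R1‖R2 = 92.60 Ω.
Fractional drop under load = R_th/(R_th + R_L) = 92.60 / (92.60 + 1180) = 0.07277.
So the output falls by 7.28 %.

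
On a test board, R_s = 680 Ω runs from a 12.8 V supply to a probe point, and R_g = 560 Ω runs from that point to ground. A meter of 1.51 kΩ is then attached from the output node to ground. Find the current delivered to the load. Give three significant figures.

I_L ≈ 3.18 mA

R_g‖R_L = 408.5 Ω; V_out = 12.8 × 408.5/1089 = 4.804 V.
I_L = V_out / R_L = 4.804 / 1.51 kΩ = 3.18 mA.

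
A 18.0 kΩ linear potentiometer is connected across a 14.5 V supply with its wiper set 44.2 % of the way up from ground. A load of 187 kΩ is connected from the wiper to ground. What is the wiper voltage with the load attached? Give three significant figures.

V ≈ 6.26 V

The wiper splits the pot into (1−α)R = 10.04 kΩ above and αR = 7.956 kΩ below.
Lower section ‖ load = 7.631 kΩ.
V_wiper = 14.5 × 7.631/(10.04 + 7.631) = 6.26 V.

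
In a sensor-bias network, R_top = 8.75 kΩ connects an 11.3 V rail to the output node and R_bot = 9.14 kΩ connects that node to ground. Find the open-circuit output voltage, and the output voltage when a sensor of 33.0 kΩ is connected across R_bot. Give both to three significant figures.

Open-circuit: V = 11.3 × 9.14/(8.75 + 9.14) = 5.77 V.
With the load, R_bot becomes R_bot‖R_L = 7.158 kΩ, so V = 11.3 × 7.158/15.91 = 5.08 V.

Unloaded: 5.77 V; loaded: 5.08 V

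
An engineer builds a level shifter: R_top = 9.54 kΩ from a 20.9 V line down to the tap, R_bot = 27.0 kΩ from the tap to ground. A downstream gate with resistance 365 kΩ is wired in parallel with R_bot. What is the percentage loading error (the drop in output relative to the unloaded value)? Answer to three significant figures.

1.89 %

The divider's output (Thévenin) resistance is R_top‖R_bot = 7.049 kΩ.
Fractional drop under load = R_th/(R_th + R_L) = 7.049 / (7.049 + 365) = 0.01895.
So the output falls by 1.89 %.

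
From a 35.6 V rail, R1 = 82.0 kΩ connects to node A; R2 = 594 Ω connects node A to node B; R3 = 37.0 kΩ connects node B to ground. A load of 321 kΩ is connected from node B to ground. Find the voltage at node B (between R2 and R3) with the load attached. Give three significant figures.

V ≈ 10.2 V

At node B, R3 is in parallel with the load: R3‖R_L = 33180 Ω.
Below node A the resistance is R2 + (R3‖R_L) = 33770 Ω, so V_A = 35.6 × 33770/115800 = 10.38 V.
Then V_B = V_A × (R3‖R_L)/(R2 + R3‖R_L) = 10.38 × 33180/33770 = 10.2 V.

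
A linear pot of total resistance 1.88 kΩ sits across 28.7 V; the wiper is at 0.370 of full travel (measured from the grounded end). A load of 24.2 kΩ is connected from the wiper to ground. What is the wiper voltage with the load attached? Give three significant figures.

The wiper splits the pot into (1−α)R = 1184 Ω above and αR = 695.6 Ω below.
Lower section ‖ load = 676.2 Ω.
V_wiper = 28.7 × 676.2/(1184 + 676.2) = 10.4 V.

V ≈ 10.4 V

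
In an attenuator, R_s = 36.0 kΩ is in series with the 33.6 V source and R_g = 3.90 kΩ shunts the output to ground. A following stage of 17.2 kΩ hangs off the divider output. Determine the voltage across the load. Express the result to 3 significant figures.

V_out ≈ 2.73 V

The load sits in parallel with R_g: R_g‖R_L = (3.90 × 17.2) / (3.90 + 17.2) = 3.179 kΩ.
V_out = 33.6 × 3.179 / (36.0 + 3.179) = 33.6 × 3.179/39.18 = 2.73 V.
(Unloaded it would have been 3.28 V.)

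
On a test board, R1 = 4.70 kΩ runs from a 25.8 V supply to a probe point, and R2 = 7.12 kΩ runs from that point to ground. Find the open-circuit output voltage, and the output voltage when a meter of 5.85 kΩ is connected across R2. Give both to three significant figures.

Open-circuit: V = 25.8 × 7.12/(4.70 + 7.12) = 15.5 V.
With the load, R2 becomes R2‖R_L = 3.211 kΩ, so V = 25.8 × 3.211/7.911 = 10.5 V.

Unloaded: 15.5 V; loaded: 10.5 V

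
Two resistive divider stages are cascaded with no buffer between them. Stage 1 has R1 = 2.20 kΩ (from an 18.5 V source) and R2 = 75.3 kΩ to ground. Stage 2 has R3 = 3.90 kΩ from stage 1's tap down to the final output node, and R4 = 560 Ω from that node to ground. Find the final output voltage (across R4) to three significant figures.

Stage 2 presents R3+R4 = 4460 Ω as a load on stage 1's tap.
Stage 1's lower leg becomes R2‖(R3+R4) = 4211 Ω, so V_mid = 18.5 × 4211/6411 = 12.15 V.
Stage 2 is itself unloaded: V_out = V_mid × R4/(R3+R4) = 12.15 × 560/4460 = 1.53 V.

V_out ≈ 1.53 V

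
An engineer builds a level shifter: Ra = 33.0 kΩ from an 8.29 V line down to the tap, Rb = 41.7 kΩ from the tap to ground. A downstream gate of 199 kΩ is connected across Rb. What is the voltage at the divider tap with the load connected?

The load sits in parallel with Rb: Rb‖R_L = (41.7 × 199) / (41.7 + 199) = 34.48 kΩ.
V_out = 8.29 × 34.48 / (33.0 + 34.48) = 8.29 × 34.48/67.48 = 4.24 V.

V_out ≈ 4.24 V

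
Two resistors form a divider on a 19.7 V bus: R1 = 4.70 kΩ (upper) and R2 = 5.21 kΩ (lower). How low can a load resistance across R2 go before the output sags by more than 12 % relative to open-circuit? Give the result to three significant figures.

Output resistance R_th = R1‖R2 = (4.70 × 5.21)/9.910 = 2.471 kΩ.
The fractional drop is R_th/(R_th + R_L); requiring this ≤ 0.120 gives R_L ≥ R_th(1/0.120 − 1) = 2.471 × 7.333 = 18.1 kΩ.

R_L(min) ≈ 18.1 kΩ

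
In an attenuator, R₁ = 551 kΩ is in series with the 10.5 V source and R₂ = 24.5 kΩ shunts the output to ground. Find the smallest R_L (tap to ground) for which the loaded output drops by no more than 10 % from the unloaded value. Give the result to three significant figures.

R_L(min) ≈ 211 kΩ

Output resistance R_th = R₁‖R₂ = (551 × 24.5)/575.5 = 23.46 kΩ.
The fractional drop is R_th/(R_th + R_L); requiring this ≤ 0.100 gives R_L ≥ R_th(1/0.100 − 1) = 23.46 × 9.000 = 211 kΩ.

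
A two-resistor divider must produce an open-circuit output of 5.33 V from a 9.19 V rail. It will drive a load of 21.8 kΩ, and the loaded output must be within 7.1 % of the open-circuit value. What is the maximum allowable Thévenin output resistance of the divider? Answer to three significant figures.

Loading drop = R_th/(R_th + R_L) ≤ 0.0710, so R_th ≤ R_L · ε/(1−ε) = 21.8 kΩ × 0.0710/0.9290 = 1.67 kΩ.

R_th ≤ 1.67 kΩ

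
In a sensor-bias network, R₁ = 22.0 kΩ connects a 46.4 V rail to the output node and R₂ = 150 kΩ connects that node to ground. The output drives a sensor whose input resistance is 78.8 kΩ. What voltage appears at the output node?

The load sits in parallel with R₂: R₂‖R_L = (150 × 78.8) / (150 + 78.8) = 51.66 kΩ.
V_out = 46.4 × 51.66 / (22.0 + 51.66) = 46.4 × 51.66/73.66 = 32.5 V.

V_out ≈ 32.5 V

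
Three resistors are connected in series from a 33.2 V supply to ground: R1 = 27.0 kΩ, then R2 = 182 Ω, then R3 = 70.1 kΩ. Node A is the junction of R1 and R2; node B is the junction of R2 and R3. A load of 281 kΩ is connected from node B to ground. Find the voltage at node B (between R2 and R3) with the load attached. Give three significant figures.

At node B, R3 is in parallel with the load: R3‖R_L = 56100 Ω.
Below node A the resistance is R2 + (R3‖R_L) = 56290 Ω, so V_A = 33.2 × 56290/83290 = 22.44 V.
Then V_B = V_A × (R3‖R_L)/(R2 + R3‖R_L) = 22.44 × 56100/56290 = 22.4 V.

V ≈ 22.4 V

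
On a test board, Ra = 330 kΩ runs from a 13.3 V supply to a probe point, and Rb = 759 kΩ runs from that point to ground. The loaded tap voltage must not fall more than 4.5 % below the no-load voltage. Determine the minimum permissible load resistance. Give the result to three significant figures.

Output resistance R_th = Ra‖Rb = (330 × 759)/1089 = 230.0 kΩ.
The fractional drop is R_th/(R_th + R_L); requiring this ≤ 0.0450 gives R_L ≥ R_th(1/0.0450 − 1) = 230.0 × 21.22 = 4.88 MΩ.

R_L(min) ≈ 4.88 MΩ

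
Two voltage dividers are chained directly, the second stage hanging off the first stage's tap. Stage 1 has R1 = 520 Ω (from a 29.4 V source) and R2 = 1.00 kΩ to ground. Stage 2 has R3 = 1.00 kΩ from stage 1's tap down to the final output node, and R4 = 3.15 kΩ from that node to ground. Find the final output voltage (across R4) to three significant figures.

Stage 2 presents R3+R4 = 4150 Ω as a load on stage 1's tap.
Stage 1's lower leg becomes R2‖(R3+R4) = 805.8 Ω, so V_mid = 29.4 × 805.8/1326 = 17.87 V.
Stage 2 is itself unloaded: V_out = V_mid × R4/(R3+R4) = 17.87 × 3150/4150 = 13.6 V.

V_out ≈ 13.6 V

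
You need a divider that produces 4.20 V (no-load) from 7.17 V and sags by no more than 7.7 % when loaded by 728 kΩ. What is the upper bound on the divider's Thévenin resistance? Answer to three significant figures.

R_th ≤ 60.7 kΩ

Loading drop = R_th/(R_th + R_L) ≤ 0.0770, so R_th ≤ R_L · ε/(1−ε) = 728 kΩ × 0.0770/0.9230 = 60.7 kΩ.
(Any R1, R2 with R2/(R1+R2) = 0.586 and R1‖R2 ≤ 60.7 kΩ will meet the spec.)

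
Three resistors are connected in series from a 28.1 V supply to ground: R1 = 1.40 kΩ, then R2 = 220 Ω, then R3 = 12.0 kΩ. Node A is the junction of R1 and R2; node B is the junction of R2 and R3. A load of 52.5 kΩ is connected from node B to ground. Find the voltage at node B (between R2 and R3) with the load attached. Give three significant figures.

V ≈ 24.1 V

At node B, R3 is in parallel with the load: R3‖R_L = 9767 Ω.
Below node A the resistance is R2 + (R3‖R_L) = 9987 Ω, so V_A = 28.1 × 9987/11390 = 24.65 V.
Then V_B = V_A × (R3‖R_L)/(R2 + R3‖R_L) = 24.65 × 9767/9987 = 24.1 V.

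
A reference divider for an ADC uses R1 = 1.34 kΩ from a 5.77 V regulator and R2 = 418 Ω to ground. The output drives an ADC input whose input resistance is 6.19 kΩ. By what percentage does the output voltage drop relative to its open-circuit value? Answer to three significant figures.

The divider's output (Thévenin) resistance is R1‖R2 = 318.6 Ω.
Fractional drop under load = R_th/(R_th + R_L) = 318.6 / (318.6 + 6190) = 0.04895.
So the output falls by 4.90 %.

4.90 %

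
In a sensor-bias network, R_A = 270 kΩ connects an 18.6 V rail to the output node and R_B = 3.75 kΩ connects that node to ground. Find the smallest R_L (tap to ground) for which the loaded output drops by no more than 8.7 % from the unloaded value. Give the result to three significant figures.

Output resistance R_th = R_A‖R_B = (270 × 3.75)/273.8 = 3.699 kΩ.
The fractional drop is R_th/(R_th + R_L); requiring this ≤ 0.0870 gives R_L ≥ R_th(1/0.0870 − 1) = 3.699 × 10.49 = 38.8 kΩ.

R_L(min) ≈ 38.8 kΩ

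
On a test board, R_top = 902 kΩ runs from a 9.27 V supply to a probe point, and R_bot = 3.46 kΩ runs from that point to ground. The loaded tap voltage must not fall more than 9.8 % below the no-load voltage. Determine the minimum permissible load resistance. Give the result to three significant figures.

Output resistance R_th = R_top‖R_bot = (902 × 3.46)/905.5 = 3.447 kΩ.
The fractional drop is R_th/(R_th + R_L); requiring this ≤ 0.0980 gives R_L ≥ R_th(1/0.0980 − 1) = 3.447 × 9.204 = 31.7 kΩ.

R_L(min) ≈ 31.7 kΩ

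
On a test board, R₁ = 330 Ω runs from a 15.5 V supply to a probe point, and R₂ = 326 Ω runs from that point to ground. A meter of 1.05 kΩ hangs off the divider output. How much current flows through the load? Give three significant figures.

I_L ≈ 6.34 mA

R₂‖R_L = 248.8 Ω; V_out = 15.5 × 248.8/578.8 = 6.662 V.
I_L = V_out / R_L = 6.662 / 1.05 kΩ = 6.34 mA.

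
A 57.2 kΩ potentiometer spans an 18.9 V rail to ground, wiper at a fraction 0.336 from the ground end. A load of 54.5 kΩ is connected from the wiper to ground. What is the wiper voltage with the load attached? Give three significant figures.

V ≈ 5.15 V

The wiper splits the pot into (1−α)R = 37.98 kΩ above and αR = 19.22 kΩ below.
Lower section ‖ load = 14.21 kΩ.
V_wiper = 18.9 × 14.21/(37.98 + 14.21) = 5.15 V.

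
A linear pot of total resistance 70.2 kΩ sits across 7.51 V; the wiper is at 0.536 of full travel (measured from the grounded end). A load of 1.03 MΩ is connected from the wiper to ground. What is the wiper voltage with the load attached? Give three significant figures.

The wiper splits the pot into (1−α)R = 32.57 kΩ above and αR = 37.63 kΩ below.
Lower section ‖ load = 36.30 kΩ.
V_wiper = 7.51 × 36.30/(32.57 + 36.30) = 3.96 V.

V ≈ 3.96 V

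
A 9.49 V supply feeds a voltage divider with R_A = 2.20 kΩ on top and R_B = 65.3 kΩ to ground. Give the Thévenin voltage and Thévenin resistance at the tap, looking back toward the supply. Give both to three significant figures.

V_th = 9.18 V, R_th = 2.13 kΩ

V_th is the open-circuit tap voltage: 9.49 × 65.3/(2.20 + 65.3) = 9.18 V.
With the supply zeroed, R_A and R_B appear in parallel from the tap: R_th = R_A‖R_B = (2.20 × 65.3)/67.50 = 2.13 kΩ.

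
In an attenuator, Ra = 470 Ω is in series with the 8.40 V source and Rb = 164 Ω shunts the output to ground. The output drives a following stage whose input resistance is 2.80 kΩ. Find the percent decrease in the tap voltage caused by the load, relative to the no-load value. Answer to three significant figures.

The divider's output (Thévenin) resistance is Ra‖Rb = 121.6 Ω.
Fractional drop under load = R_th/(R_th + R_L) = 121.6 / (121.6 + 2800) = 0.04161.
So the output falls by 4.16 %.

4.16 %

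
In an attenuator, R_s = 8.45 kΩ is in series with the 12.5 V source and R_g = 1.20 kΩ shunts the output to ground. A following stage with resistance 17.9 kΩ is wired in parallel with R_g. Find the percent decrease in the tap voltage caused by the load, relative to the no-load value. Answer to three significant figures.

The divider's output (Thévenin) resistance is R_s‖R_g = 1.051 kΩ.
Fractional drop under load = R_th/(R_th + R_L) = 1.051 / (1.051 + 17.9) = 0.05545.
So the output falls by 5.54 %.

5.54 %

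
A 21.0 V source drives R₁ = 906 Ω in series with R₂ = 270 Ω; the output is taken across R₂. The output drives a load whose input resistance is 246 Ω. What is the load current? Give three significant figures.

R₂‖R_L = 128.7 Ω; V_out = 21.0 × 128.7/1035 = 2.612 V.
I_L = V_out / R_L = 2.612 / 246 Ω = 10.6 mA.

I_L ≈ 10.6 mA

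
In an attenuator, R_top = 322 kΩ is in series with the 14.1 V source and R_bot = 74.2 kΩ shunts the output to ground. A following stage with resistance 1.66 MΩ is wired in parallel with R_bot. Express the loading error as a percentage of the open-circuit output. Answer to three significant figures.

3.51 %

The divider's output (Thévenin) resistance is R_top‖R_bot = 60.30 kΩ.
Fractional drop under load = R_th/(R_th + R_L) = 60.30 / (60.30 + 1660) = 0.03505.
So the output falls by 3.51 %.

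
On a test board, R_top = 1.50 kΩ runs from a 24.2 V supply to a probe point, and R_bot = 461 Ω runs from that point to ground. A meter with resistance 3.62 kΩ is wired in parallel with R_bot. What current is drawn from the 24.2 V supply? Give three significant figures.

I ≈ 12.7 mA

R_bot‖R_L = 408.9 Ω, so the source sees R_top + R_bot‖R_L = 1909 Ω.
I = 24.2 V / 1909 Ω = 12.7 mA.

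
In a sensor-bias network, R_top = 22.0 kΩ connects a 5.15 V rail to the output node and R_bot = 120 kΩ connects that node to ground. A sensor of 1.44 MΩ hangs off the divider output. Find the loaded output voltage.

V_out ≈ 4.30 V

The load sits in parallel with R_bot: R_bot‖R_L = (120 × 1440) / (120 + 1440) = 110.8 kΩ.
V_out = 5.15 × 110.8 / (22.0 + 110.8) = 5.15 × 110.8/132.8 = 4.30 V.
(Unloaded it would have been 4.35 V.)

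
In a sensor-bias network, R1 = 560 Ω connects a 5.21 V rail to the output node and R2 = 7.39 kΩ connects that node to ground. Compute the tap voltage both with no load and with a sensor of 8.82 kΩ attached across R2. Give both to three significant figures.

Open-circuit: V = 5.21 × 7390/(560 + 7390) = 4.84 V.
With the load, R2 becomes R2‖R_L = 4021 Ω, so V = 5.21 × 4021/4581 = 4.57 V.

Unloaded: 4.84 V; loaded: 4.57 V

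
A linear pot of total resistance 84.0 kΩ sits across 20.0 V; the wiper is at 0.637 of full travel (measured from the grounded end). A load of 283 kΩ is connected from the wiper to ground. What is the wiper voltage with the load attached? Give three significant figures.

V ≈ 11.9 V

The wiper splits the pot into (1−α)R = 30.49 kΩ above and αR = 53.51 kΩ below.
Lower section ‖ load = 45.00 kΩ.
V_wiper = 20.0 × 45.00/(30.49 + 45.00) = 11.9 V.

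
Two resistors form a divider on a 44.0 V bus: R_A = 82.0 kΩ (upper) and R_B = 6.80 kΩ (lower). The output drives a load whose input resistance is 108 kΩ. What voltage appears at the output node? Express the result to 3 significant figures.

The load sits in parallel with R_B: R_B‖R_L = (6.80 × 108) / (6.80 + 108) = 6.397 kΩ.
V_out = 44.0 × 6.397 / (82.0 + 6.397) = 44.0 × 6.397/88.40 = 3.18 V.
(Unloaded it would have been 3.37 V.)

V_out ≈ 3.18 V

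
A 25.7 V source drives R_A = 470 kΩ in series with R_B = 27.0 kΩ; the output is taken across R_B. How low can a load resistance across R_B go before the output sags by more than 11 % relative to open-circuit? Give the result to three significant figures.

Output resistance R_th = R_A‖R_B = (470 × 27.0)/497.0 = 25.53 kΩ.
The fractional drop is R_th/(R_th + R_L); requiring this ≤ 0.110 gives R_L ≥ R_th(1/0.110 − 1) = 25.53 × 8.091 = 207 kΩ.

R_L(min) ≈ 207 kΩ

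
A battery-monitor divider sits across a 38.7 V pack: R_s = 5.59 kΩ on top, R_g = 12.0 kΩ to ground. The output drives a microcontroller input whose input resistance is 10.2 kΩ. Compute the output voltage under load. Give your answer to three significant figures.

V_out ≈ 19.2 V

The load sits in parallel with R_g: R_g‖R_L = (12.0 × 10.2) / (12.0 + 10.2) = 5.514 kΩ.
V_out = 38.7 × 5.514 / (5.59 + 5.514) = 38.7 × 5.514/11.10 = 19.2 V.
(Unloaded it would have been 26.4 V.)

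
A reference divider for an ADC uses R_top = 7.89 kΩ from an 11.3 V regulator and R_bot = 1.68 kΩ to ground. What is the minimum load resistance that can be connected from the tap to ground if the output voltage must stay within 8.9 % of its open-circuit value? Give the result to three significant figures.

Output resistance R_th = R_top‖R_bot = (7.89 × 1.68)/9.570 = 1.385 kΩ.
The fractional drop is R_th/(R_th + R_L); requiring this ≤ 0.0890 gives R_L ≥ R_th(1/0.0890 − 1) = 1.385 × 10.24 = 14.2 kΩ.

R_L(min) ≈ 14.2 kΩ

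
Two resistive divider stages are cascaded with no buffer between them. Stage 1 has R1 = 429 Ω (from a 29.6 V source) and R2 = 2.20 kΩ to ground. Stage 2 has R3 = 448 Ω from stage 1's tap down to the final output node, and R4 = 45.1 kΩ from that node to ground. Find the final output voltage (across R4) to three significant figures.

Stage 2 presents R3+R4 = 45550 Ω as a load on stage 1's tap.
Stage 1's lower leg becomes R2‖(R3+R4) = 2099 Ω, so V_mid = 29.6 × 2099/2528 = 24.58 V.
Stage 2 is itself unloaded: V_out = V_mid × R4/(R3+R4) = 24.58 × 45100/45550 = 24.3 V.

V_out ≈ 24.3 V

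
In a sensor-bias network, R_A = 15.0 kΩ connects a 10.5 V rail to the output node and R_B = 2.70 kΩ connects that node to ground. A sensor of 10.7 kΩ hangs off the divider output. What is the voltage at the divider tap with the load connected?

V_out ≈ 1.32 V

The load sits in parallel with R_B: R_B‖R_L = (2.70 × 10.7) / (2.70 + 10.7) = 2.156 kΩ.
V_out = 10.5 × 2.156 / (15.0 + 2.156) = 10.5 × 2.156/17.16 = 1.32 V.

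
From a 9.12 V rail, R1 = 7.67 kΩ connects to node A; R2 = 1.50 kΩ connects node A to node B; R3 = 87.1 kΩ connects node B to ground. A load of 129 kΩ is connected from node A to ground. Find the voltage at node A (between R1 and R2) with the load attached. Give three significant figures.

V ≈ 7.96 V

Below node A the series string R2+R3 = 88.60 kΩ sits in parallel with the 129 kΩ load: 52.52 kΩ.
V_A = 9.12 × 52.52/(7.67 + 52.52) = 7.96 V.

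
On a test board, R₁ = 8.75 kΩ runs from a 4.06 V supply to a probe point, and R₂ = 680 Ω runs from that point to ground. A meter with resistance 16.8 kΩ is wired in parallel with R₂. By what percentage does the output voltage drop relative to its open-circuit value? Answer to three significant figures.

3.62 %

The divider's output (Thévenin) resistance is R₁‖R₂ = 631.0 Ω.
Fractional drop under load = R_th/(R_th + R_L) = 631.0 / (631.0 + 16800) = 0.03620.
So the output falls by 3.62 %.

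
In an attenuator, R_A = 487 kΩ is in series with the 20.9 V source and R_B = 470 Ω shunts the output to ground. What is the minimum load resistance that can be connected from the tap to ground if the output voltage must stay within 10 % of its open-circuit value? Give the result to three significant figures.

R_L(min) ≈ 4.23 kΩ

Output resistance R_th = R_A‖R_B = (487000 × 470)/487500 = 469.5 Ω.
The fractional drop is R_th/(R_th + R_L); requiring this ≤ 0.100 gives R_L ≥ R_th(1/0.100 − 1) = 469.5 × 9.000 = 4.23 kΩ.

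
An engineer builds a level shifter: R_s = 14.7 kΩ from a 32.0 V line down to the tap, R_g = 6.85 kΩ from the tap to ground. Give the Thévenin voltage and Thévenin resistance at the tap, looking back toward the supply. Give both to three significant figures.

V_th is the open-circuit tap voltage: 32.0 × 6.85/(14.7 + 6.85) = 10.2 V.
With the supply zeroed, R_s and R_g appear in parallel from the tap: R_th = R_s‖R_g = (14.7 × 6.85)/21.55 = 4.67 kΩ.

V_th = 10.2 V, R_th = 4.67 kΩ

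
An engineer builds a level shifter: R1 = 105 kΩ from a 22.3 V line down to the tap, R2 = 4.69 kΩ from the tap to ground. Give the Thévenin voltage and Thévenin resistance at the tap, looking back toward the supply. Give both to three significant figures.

V_th = 0.953 V, R_th = 4.49 kΩ

V_th is the open-circuit tap voltage: 22.3 × 4.69/(105 + 4.69) = 0.953 V.
With the supply zeroed, R1 and R2 appear in parallel from the tap: R_th = R1‖R2 = (105 × 4.69)/109.7 = 4.49 kΩ.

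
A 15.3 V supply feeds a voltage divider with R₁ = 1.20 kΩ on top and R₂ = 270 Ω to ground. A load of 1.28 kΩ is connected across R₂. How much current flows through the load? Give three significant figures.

R₂‖R_L = 223.0 Ω; V_out = 15.3 × 223.0/1423 = 2.397 V.
I_L = V_out / R_L = 2.397 / 1.28 kΩ = 1.87 mA.

I_L ≈ 1.87 mA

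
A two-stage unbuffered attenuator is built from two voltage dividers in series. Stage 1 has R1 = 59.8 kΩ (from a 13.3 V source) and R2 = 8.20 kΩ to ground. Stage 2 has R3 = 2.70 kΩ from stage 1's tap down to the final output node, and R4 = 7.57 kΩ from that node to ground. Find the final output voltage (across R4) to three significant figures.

Stage 2 presents R3+R4 = 10.27 kΩ as a load on stage 1's tap.
Stage 1's lower leg becomes R2‖(R3+R4) = 4.560 kΩ, so V_mid = 13.3 × 4.560/64.36 = 0.9422 V.
Stage 2 is itself unloaded: V_out = V_mid × R4/(R3+R4) = 0.9422 × 7.57/10.27 = 0.695 V.

V_out ≈ 0.695 V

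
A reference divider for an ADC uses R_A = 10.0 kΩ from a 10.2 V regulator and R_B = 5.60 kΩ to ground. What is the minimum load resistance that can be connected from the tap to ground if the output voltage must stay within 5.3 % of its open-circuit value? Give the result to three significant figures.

Output resistance R_th = R_A‖R_B = (10.0 × 5.60)/15.60 = 3.590 kΩ.
The fractional drop is R_th/(R_th + R_L); requiring this ≤ 0.0530 gives R_L ≥ R_th(1/0.0530 − 1) = 3.590 × 17.87 = 64.1 kΩ.

R_L(min) ≈ 64.1 kΩ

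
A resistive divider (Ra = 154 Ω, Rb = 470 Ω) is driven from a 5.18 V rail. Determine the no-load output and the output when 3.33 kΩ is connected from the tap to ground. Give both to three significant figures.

Unloaded: 3.90 V; loaded: 3.77 V

Open-circuit: V = 5.18 × 470/(154 + 470) = 3.90 V.
With the load, Rb becomes Rb‖R_L = 411.9 Ω, so V = 5.18 × 411.9/565.9 = 3.77 V.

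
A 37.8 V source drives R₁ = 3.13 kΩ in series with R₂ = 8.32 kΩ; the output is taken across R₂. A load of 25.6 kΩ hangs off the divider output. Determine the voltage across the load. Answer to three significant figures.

V_out ≈ 25.2 V

The load sits in parallel with R₂: R₂‖R_L = (8.32 × 25.6) / (8.32 + 25.6) = 6.279 kΩ.
V_out = 37.8 × 6.279 / (3.13 + 6.279) = 37.8 × 6.279/9.409 = 25.2 V.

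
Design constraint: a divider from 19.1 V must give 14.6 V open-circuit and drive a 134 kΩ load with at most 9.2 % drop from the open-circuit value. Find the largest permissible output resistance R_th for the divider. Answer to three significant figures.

Loading drop = R_th/(R_th + R_L) ≤ 0.0920, so R_th ≤ R_L · ε/(1−ε) = 134 kΩ × 0.0920/0.9080 = 13.6 kΩ.

R_th ≤ 13.6 kΩ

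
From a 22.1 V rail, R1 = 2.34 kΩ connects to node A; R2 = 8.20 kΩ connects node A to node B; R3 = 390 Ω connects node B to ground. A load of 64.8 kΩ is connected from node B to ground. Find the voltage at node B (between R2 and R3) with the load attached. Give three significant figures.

V ≈ 0.784 V

At node B, R3 is in parallel with the load: R3‖R_L = 387.7 Ω.
Below node A the resistance is R2 + (R3‖R_L) = 8588 Ω, so V_A = 22.1 × 8588/10930 = 17.37 V.
Then V_B = V_A × (R3‖R_L)/(R2 + R3‖R_L) = 17.37 × 387.7/8588 = 0.784 V.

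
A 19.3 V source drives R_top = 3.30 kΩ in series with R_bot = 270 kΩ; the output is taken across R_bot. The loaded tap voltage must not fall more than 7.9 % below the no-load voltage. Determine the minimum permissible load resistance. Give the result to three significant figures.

Output resistance R_th = R_top‖R_bot = (3.30 × 270)/273.3 = 3.260 kΩ.
The fractional drop is R_th/(R_th + R_L); requiring this ≤ 0.0790 gives R_L ≥ R_th(1/0.0790 − 1) = 3.260 × 11.66 = 38.0 kΩ.

R_L(min) ≈ 38.0 kΩ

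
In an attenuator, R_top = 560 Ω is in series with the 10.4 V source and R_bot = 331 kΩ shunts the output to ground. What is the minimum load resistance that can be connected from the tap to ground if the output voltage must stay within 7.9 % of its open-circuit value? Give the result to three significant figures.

R_L(min) ≈ 6.52 kΩ

Output resistance R_th = R_top‖R_bot = (560 × 331000)/331600 = 559.1 Ω.
The fractional drop is R_th/(R_th + R_L); requiring this ≤ 0.0790 gives R_L ≥ R_th(1/0.0790 − 1) = 559.1 × 11.66 = 6.52 kΩ.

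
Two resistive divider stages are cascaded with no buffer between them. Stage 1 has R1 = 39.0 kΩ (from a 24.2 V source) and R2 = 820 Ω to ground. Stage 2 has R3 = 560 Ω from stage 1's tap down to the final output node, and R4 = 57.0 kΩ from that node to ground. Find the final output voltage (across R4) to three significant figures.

V_out ≈ 0.487 V

Stage 2 presents R3+R4 = 57560 Ω as a load on stage 1's tap.
Stage 1's lower leg becomes R2‖(R3+R4) = 808.5 Ω, so V_mid = 24.2 × 808.5/39810 = 0.4915 V.
Stage 2 is itself unloaded: V_out = V_mid × R4/(R3+R4) = 0.4915 × 57000/57560 = 0.487 V.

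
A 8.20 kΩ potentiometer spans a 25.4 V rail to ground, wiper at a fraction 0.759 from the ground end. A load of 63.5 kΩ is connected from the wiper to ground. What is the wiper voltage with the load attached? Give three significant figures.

The wiper splits the pot into (1−α)R = 1.976 kΩ above and αR = 6.224 kΩ below.
Lower section ‖ load = 5.668 kΩ.
V_wiper = 25.4 × 5.668/(1.976 + 5.668) = 18.8 V.

V ≈ 18.8 V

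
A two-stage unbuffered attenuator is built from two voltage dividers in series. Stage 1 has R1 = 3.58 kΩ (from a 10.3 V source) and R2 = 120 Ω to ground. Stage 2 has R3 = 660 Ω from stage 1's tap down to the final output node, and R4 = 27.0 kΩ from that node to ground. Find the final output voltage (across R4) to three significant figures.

Stage 2 presents R3+R4 = 27660 Ω as a load on stage 1's tap.
Stage 1's lower leg becomes R2‖(R3+R4) = 119.5 Ω, so V_mid = 10.3 × 119.5/3699 = 0.3327 V.
Stage 2 is itself unloaded: V_out = V_mid × R4/(R3+R4) = 0.3327 × 27000/27660 = 0.325 V.

V_out ≈ 0.325 V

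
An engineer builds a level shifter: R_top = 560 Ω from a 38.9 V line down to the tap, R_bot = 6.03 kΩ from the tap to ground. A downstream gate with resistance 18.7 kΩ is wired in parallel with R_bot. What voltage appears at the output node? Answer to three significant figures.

The load sits in parallel with R_bot: R_bot‖R_L = (6030 × 18700) / (6030 + 18700) = 4560 Ω.
V_out = 38.9 × 4560 / (560 + 4560) = 38.9 × 4560/5120 = 34.6 V.

V_out ≈ 34.6 V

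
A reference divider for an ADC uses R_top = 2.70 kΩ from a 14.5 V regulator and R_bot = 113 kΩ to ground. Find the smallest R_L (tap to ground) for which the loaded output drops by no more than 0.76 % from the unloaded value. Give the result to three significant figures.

Output resistance R_th = R_top‖R_bot = (2.70 × 113)/115.7 = 2.637 kΩ.
The fractional drop is R_th/(R_th + R_L); requiring this ≤ 0.00760 gives R_L ≥ R_th(1/0.00760 − 1) = 2.637 × 130.6 = 344 kΩ.

R_L(min) ≈ 344 kΩ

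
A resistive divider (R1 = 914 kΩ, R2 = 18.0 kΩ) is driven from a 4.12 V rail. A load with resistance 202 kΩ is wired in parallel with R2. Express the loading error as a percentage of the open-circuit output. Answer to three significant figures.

8.04 %

The divider's output (Thévenin) resistance is R1‖R2 = 17.65 kΩ.
Fractional drop under load = R_th/(R_th + R_L) = 17.65 / (17.65 + 202) = 0.08036.
So the output falls by 8.04 %.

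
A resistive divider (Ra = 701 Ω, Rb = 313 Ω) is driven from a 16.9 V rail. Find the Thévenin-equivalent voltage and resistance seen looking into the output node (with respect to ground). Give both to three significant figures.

V_th = 5.22 V, R_th = 216 Ω

V_th is the open-circuit tap voltage: 16.9 × 313/(701 + 313) = 5.22 V.
With the supply zeroed, Ra and Rb appear in parallel from the tap: R_th = Ra‖Rb = (701 × 313)/1014 = 216 Ω.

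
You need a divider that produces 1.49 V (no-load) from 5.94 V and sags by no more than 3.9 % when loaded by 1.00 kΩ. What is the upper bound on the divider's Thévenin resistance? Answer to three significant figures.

R_th ≤ 40.6 Ω

Loading drop = R_th/(R_th + R_L) ≤ 0.0390, so R_th ≤ R_L · ε/(1−ε) = 1.00 kΩ × 0.0390/0.9610 = 40.6 Ω.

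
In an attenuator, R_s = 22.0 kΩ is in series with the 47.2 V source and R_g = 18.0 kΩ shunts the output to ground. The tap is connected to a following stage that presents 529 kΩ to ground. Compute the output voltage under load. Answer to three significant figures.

V_out ≈ 20.8 V

The load sits in parallel with R_g: R_g‖R_L = (18.0 × 529) / (18.0 + 529) = 17.41 kΩ.
V_out = 47.2 × 17.41 / (22.0 + 17.41) = 47.2 × 17.41/39.41 = 20.8 V.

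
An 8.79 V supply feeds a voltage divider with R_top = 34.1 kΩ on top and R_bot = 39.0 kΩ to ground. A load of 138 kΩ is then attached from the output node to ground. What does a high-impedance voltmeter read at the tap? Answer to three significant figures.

V_out ≈ 4.14 V

The load sits in parallel with R_bot: R_bot‖R_L = (39.0 × 138) / (39.0 + 138) = 30.41 kΩ.
V_out = 8.79 × 30.41 / (34.1 + 30.41) = 8.79 × 30.41/64.51 = 4.14 V.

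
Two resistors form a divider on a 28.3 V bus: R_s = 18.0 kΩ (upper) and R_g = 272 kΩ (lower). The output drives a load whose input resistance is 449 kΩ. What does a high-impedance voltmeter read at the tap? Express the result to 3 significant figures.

V_out ≈ 25.6 V

The load sits in parallel with R_g: R_g‖R_L = (272 × 449) / (272 + 449) = 169.4 kΩ.
V_out = 28.3 × 169.4 / (18.0 + 169.4) = 28.3 × 169.4/187.4 = 25.6 V.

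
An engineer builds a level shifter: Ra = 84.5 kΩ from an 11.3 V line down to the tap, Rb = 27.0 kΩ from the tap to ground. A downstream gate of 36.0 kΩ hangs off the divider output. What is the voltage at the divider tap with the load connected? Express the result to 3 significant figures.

V_out ≈ 1.74 V

The load sits in parallel with Rb: Rb‖R_L = (27.0 × 36.0) / (27.0 + 36.0) = 15.43 kΩ.
V_out = 11.3 × 15.43 / (84.5 + 15.43) = 11.3 × 15.43/99.93 = 1.74 V.
(Unloaded it would have been 2.74 V.)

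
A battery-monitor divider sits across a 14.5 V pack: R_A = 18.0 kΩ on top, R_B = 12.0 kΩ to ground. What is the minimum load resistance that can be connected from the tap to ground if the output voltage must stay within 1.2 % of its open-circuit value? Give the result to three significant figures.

Output resistance R_th = R_A‖R_B = (18.0 × 12.0)/30.00 = 7.200 kΩ.
The fractional drop is R_th/(R_th + R_L); requiring this ≤ 0.0120 gives R_L ≥ R_th(1/0.0120 − 1) = 7.200 × 82.33 = 593 kΩ.

R_L(min) ≈ 593 kΩ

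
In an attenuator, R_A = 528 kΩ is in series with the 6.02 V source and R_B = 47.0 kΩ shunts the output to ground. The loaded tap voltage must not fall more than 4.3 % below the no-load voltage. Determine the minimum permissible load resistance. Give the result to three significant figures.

Output resistance R_th = R_A‖R_B = (528 × 47.0)/575.0 = 43.16 kΩ.
The fractional drop is R_th/(R_th + R_L); requiring this ≤ 0.0430 gives R_L ≥ R_th(1/0.0430 − 1) = 43.16 × 22.26 = 961 kΩ.

R_L(min) ≈ 961 kΩ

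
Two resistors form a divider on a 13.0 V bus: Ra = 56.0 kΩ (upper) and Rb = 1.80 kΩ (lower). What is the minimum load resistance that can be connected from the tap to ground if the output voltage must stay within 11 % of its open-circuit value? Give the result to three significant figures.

Output resistance R_th = Ra‖Rb = (56.0 × 1.80)/57.80 = 1.744 kΩ.
The fractional drop is R_th/(R_th + R_L); requiring this ≤ 0.110 gives R_L ≥ R_th(1/0.110 − 1) = 1.744 × 8.091 = 14.1 kΩ.

R_L(min) ≈ 14.1 kΩ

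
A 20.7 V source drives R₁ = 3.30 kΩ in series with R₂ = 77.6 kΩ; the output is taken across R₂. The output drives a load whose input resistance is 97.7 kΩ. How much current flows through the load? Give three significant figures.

R₂‖R_L = 43.25 kΩ; V_out = 20.7 × 43.25/46.55 = 19.23 V.
I_L = V_out / R_L = 19.23 / 97.7 kΩ = 0.197 mA.

I_L ≈ 0.197 mA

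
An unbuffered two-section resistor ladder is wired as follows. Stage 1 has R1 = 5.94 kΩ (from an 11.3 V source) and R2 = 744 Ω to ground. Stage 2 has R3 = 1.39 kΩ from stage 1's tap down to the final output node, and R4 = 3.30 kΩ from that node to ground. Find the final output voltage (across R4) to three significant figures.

Stage 2 presents R3+R4 = 4690 Ω as a load on stage 1's tap.
Stage 1's lower leg becomes R2‖(R3+R4) = 642.1 Ω, so V_mid = 11.3 × 642.1/6582 = 1.102 V.
Stage 2 is itself unloaded: V_out = V_mid × R4/(R3+R4) = 1.102 × 3300/4690 = 0.776 V.

V_out ≈ 0.776 V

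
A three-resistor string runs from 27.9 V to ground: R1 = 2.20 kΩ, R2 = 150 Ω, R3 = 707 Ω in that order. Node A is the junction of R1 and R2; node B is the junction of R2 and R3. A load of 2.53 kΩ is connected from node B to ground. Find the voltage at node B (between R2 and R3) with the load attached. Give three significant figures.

At node B, R3 is in parallel with the load: R3‖R_L = 552.6 Ω.
Below node A the resistance is R2 + (R3‖R_L) = 702.6 Ω, so V_A = 27.9 × 702.6/2903 = 6.753 V.
Then V_B = V_A × (R3‖R_L)/(R2 + R3‖R_L) = 6.753 × 552.6/702.6 = 5.31 V.

V ≈ 5.31 V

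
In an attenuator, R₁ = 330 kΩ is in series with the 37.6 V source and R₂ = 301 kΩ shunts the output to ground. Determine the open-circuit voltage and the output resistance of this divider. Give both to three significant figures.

V_th is the open-circuit tap voltage: 37.6 × 301/(330 + 301) = 17.9 V.
With the supply zeroed, R₁ and R₂ appear in parallel from the tap: R_th = R₁‖R₂ = (330 × 301)/631.0 = 157 kΩ.

V_th = 17.9 V, R_th = 157 kΩ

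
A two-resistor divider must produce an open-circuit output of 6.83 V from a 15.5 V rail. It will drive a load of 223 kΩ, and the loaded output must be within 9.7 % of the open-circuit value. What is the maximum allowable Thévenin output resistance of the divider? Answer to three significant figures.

R_th ≤ 24.0 kΩ

Loading drop = R_th/(R_th + R_L) ≤ 0.0970, so R_th ≤ R_L · ε/(1−ε) = 223 kΩ × 0.0970/0.9030 = 24.0 kΩ.
(Any R1, R2 with R2/(R1+R2) = 0.441 and R1‖R2 ≤ 24.0 kΩ will meet the spec.)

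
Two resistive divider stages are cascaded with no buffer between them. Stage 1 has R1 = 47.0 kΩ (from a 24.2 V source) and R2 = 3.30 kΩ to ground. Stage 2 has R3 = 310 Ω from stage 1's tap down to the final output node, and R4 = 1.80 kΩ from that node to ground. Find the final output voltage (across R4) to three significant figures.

V_out ≈ 0.550 V

Stage 2 presents R3+R4 = 2110 Ω as a load on stage 1's tap.
Stage 1's lower leg becomes R2‖(R3+R4) = 1287 Ω, so V_mid = 24.2 × 1287/48290 = 0.6450 V.
Stage 2 is itself unloaded: V_out = V_mid × R4/(R3+R4) = 0.6450 × 1800/2110 = 0.550 V.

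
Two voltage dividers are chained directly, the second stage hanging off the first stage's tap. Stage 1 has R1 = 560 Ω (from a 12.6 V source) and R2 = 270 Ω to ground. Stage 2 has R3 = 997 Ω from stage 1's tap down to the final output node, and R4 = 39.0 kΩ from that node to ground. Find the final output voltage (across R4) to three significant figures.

Stage 2 presents R3+R4 = 40000 Ω as a load on stage 1's tap.
Stage 1's lower leg becomes R2‖(R3+R4) = 268.2 Ω, so V_mid = 12.6 × 268.2/828.2 = 4.080 V.
Stage 2 is itself unloaded: V_out = V_mid × R4/(R3+R4) = 4.080 × 39000/40000 = 3.98 V.

V_out ≈ 3.98 V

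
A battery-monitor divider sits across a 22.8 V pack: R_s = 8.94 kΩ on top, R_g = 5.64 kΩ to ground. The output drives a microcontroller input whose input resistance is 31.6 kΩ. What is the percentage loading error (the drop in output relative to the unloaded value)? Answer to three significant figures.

9.86 %

Unloaded V = 22.8 × 5.64/14.58 = 8.8198 V.
Loaded: R_g‖R_L = 4.786 kΩ, giving V = 22.8 × 4.786/13.73 = 7.9497 V.
Drop = (8.8198 − 7.9497) / 8.8198 = 9.86 %.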